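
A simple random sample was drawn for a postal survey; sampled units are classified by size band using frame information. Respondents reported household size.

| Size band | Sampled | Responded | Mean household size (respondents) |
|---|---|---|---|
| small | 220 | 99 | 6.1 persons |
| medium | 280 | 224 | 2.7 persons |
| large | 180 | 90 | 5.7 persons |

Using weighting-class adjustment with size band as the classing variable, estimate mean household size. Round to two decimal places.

4.59

Class response rates: small 99/220 = 45%, medium 224/280 = 80%, large 90/180 = 50%.
With weight = n_sampled/n_responded per class, the weighted class total is n_sampled:
  small: 220 × 6.1 = 1342
  medium: 280 × 2.7 = 756
  large: 180 × 5.7 = 1026
Adjusted estimate = 3124 / 680 = 4.59412 → 4.59.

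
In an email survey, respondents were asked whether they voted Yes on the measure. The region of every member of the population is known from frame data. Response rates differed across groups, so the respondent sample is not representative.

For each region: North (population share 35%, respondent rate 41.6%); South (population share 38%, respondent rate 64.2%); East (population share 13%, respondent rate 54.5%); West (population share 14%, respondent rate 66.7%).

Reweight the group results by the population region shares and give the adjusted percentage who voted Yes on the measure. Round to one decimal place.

55.4%

Post-stratification weights by population share, not respondent share:
  North: 0.35 × 41.6 = 14.56
  South: 0.38 × 64.2 = 24.396
  East: 0.13 × 54.5 = 7.085
  West: 0.14 × 66.7 = 9.338
Post-stratified estimate = 55.379 → 55.4%.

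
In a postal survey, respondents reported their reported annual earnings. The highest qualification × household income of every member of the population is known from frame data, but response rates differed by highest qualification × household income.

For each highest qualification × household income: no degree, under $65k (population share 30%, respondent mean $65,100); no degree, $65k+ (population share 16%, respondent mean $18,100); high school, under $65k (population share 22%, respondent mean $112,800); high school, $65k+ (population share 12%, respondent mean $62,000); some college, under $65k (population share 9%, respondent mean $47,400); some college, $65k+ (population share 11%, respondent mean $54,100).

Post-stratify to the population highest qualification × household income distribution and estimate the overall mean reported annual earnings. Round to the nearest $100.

Each cell contributes population-share × respondent value:
  no degree, under $65k: 0.3 × 65,100 = 19,530
  no degree, $65k+: 0.16 × 18,100 = 2896
  high school, under $65k: 0.22 × 112,800 = 24,816
  high school, $65k+: 0.12 × 62,000 = 7440
  some college, under $65k: 0.09 × 47,400 = 4266
  some college, $65k+: 0.11 × 54,100 = 5951
Post-stratified estimate = 64,899 → $64,900.

$64,900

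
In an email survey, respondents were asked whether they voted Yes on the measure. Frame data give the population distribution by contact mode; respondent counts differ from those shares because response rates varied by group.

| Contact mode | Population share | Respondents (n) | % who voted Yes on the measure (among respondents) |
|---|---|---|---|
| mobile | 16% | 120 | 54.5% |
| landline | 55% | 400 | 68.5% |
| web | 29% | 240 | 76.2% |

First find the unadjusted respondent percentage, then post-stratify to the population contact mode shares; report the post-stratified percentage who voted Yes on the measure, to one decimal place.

68.5%

Without adjustment, the pooled respondent share is:
  (120/760)×54.5 + (400/760)×68.5 + (240/760)×76.2 = 68.7211%
Post-stratifying to population shares instead:
  0.16×54.5 + 0.55×68.5 + 0.29×76.2 = 68.493%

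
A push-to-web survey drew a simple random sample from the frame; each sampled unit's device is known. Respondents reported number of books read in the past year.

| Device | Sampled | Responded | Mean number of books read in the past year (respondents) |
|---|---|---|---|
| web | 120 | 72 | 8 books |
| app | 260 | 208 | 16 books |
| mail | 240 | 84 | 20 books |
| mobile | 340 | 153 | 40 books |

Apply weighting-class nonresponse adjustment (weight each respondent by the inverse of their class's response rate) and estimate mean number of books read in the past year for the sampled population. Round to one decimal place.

24.5

Class response rates: web 72/120 = 60%, app 208/260 = 80%, mail 84/240 = 35%, mobile 153/340 = 45%.
Each respondent's weight = sampled/responded in their class; summing within a class gives n_sampled, so:
  web: 120 × 8 = 960
  app: 260 × 16 = 4160
  mail: 240 × 20 = 4800
  mobile: 340 × 40 = 13,600
Adjusted estimate = 23,520 / 960 = 24.5 → 24.5.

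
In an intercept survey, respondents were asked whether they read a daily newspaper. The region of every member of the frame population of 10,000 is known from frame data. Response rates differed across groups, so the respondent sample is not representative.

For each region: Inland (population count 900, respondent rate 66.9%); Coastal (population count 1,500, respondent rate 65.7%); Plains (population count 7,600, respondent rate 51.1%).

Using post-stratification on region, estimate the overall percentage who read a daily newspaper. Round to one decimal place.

54.7%

Reweight to the known region distribution:
  Inland: (900/10,000) × 66.9 = 6.021
  Coastal: (1,500/10,000) × 65.7 = 9.855
  Plains: (7,600/10,000) × 51.1 = 38.836
Post-stratified estimate = 54.712 → 54.7%.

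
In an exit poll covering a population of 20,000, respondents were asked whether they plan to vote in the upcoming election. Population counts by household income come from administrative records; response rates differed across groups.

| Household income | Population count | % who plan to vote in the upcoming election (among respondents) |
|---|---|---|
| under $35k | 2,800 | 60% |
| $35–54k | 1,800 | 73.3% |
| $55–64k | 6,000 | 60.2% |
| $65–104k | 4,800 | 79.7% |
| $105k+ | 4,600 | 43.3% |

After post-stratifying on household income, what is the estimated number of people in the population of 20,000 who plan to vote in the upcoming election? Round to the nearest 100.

12,400

Apply each group's respondent rate to its population count:
  under $35k: 2,800 × 60% = 1680
  $35–54k: 1,800 × 73.3% = 1319.4
  $55–64k: 6,000 × 60.2% = 3612
  $65–104k: 4,800 × 79.7% = 3825.6
  $105k+: 4,600 × 43.3% = 1991.8
Estimated total = 12428.8 → 12,400.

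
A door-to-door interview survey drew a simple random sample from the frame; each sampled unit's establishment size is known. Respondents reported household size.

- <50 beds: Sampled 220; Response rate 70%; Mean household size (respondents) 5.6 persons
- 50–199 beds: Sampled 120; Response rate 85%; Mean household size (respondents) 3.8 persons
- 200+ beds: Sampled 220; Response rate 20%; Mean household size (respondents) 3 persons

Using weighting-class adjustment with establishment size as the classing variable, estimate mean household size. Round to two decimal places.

Each respondent's weight = sampled/responded in their class; summing within a class gives n_sampled, so:
  <50 beds: 220 × 5.6 = 1232
  50–199 beds: 120 × 3.8 = 456
  200+ beds: 220 × 3 = 660
Adjusted estimate = 2348 / 560 = 4.19286 → 4.19.

4.19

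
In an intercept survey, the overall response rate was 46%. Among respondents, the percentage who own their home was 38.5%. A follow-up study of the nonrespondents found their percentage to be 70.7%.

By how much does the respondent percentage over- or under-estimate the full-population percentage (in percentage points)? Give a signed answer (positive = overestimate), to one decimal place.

Nonresponse fraction = 1 − 0.46 = 0.54.
Bias = (nonresponse fraction) × (respondent percentage − nonrespondent percentage)
     = 0.54 × (38.5 − 70.7) = 0.54 × -32.2 = -17.388.

-17.4 percentage points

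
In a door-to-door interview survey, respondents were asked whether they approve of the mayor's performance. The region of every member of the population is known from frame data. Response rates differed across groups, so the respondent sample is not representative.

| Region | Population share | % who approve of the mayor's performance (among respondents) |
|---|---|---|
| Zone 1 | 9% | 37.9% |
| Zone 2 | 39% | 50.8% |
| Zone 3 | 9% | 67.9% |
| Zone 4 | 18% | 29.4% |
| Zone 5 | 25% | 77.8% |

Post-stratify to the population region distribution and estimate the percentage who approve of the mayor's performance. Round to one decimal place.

Post-stratification weights by population share, not respondent share:
  Zone 1: 0.09 × 37.9 = 3.411
  Zone 2: 0.39 × 50.8 = 19.812
  Zone 3: 0.09 × 67.9 = 6.111
  Zone 4: 0.18 × 29.4 = 5.292
  Zone 5: 0.25 × 77.8 = 19.45
Post-stratified estimate = 54.076 → 54.1%.

54.1%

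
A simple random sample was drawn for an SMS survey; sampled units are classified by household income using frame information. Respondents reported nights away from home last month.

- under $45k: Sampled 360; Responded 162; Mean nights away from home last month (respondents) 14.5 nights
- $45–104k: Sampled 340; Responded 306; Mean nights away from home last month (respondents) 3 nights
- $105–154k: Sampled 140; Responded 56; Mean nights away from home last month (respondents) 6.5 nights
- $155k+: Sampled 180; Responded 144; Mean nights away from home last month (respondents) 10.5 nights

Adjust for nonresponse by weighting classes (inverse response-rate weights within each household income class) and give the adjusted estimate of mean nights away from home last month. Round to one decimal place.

8.9

Response rates by class: under $45k 162/360 = 45%, $45–104k 306/340 = 90%, $105–154k 56/140 = 40%, $155k+ 144/180 = 80%.
Weighting each respondent by the inverse class response rate inflates each class back to its sampled size, so the class weight is n_sampled:
  under $45k: 360 × 14.5 = 5220
  $45–104k: 340 × 3 = 1020
  $105–154k: 140 × 6.5 = 910
  $155k+: 180 × 10.5 = 1890
Adjusted estimate = 9040 / 1,020 = 8.86275 → 8.9.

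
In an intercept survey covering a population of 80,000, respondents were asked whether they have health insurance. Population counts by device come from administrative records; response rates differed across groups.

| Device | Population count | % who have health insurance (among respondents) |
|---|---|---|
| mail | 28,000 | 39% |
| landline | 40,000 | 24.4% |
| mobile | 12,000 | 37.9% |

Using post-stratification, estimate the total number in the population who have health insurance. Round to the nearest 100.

25,200

Each cell contributes its population count × the respondent rate:
  mail: 28,000 × 39% = 10,920
  landline: 40,000 × 24.4% = 9760
  mobile: 12,000 × 37.9% = 4548
Estimated total = 25,228 → 25,200.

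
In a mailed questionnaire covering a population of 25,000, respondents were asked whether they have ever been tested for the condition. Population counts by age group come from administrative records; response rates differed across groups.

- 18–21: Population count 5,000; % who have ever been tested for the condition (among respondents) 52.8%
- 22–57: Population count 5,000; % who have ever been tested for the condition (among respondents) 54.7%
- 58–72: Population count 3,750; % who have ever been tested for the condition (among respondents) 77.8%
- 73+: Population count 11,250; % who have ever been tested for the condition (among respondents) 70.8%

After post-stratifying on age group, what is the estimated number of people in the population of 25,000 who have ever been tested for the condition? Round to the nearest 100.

Apply each group's respondent rate to its population count:
  18–21: 5,000 × 52.8% = 2640
  22–57: 5,000 × 54.7% = 2735
  58–72: 3,750 × 77.8% = 2917.5
  73+: 11,250 × 70.8% = 7965
Estimated total = 16257.5 → 16,300.

16,300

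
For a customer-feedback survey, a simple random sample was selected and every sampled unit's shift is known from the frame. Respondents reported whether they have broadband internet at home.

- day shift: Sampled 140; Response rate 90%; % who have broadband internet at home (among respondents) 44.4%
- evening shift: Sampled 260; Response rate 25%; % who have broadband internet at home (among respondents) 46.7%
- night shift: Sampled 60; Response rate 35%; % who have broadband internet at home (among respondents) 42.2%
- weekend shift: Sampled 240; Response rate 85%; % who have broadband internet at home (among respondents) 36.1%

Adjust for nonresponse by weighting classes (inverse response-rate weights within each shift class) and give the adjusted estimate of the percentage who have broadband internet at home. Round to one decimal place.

With weight = n_sampled/n_responded per class, the weighted class total is n_sampled:
  day shift: 140 × 44.4 = 6216
  evening shift: 260 × 46.7 = 12,142
  night shift: 60 × 42.2 = 2532
  weekend shift: 240 × 36.1 = 8664
Adjusted estimate = 29,554 / 700 = 42.22 → 42.2%.

42.2%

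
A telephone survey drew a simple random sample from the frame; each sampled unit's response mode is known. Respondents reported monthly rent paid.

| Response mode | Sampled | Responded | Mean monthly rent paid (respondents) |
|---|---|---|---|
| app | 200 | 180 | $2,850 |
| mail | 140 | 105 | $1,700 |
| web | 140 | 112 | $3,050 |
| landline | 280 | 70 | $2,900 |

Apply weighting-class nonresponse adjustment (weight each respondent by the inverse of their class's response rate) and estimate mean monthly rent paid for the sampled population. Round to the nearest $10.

Class response rates: app 180/200 = 90%, mail 105/140 = 75%, web 112/140 = 80%, landline 70/280 = 25%.
Each respondent's weight = sampled/responded in their class; summing within a class gives n_sampled, so:
  app: 200 × 2850 = 570,000
  mail: 140 × 1700 = 238,000
  web: 140 × 3050 = 427,000
  landline: 280 × 2900 = 812,000
Adjusted estimate = 2,047,000 / 760 = 2693.42 → $2,690.

$2,690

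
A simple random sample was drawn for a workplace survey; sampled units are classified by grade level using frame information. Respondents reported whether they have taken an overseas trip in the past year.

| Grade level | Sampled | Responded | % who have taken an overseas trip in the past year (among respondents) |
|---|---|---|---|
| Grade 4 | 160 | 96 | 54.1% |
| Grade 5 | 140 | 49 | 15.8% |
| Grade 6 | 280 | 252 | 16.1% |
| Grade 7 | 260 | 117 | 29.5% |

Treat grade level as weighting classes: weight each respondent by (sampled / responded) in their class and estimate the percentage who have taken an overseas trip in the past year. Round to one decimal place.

27.4%

Class response rates: Grade 4 96/160 = 60%, Grade 5 49/140 = 35%, Grade 6 252/280 = 90%, Grade 7 117/260 = 45%.
Weighting each respondent by the inverse class response rate inflates each class back to its sampled size, so the class weight is n_sampled:
  Grade 4: 160 × 54.1 = 8656
  Grade 5: 140 × 15.8 = 2212
  Grade 6: 280 × 16.1 = 4508
  Grade 7: 260 × 29.5 = 7670
Adjusted estimate = 23,046 / 840 = 27.4357 → 27.4%.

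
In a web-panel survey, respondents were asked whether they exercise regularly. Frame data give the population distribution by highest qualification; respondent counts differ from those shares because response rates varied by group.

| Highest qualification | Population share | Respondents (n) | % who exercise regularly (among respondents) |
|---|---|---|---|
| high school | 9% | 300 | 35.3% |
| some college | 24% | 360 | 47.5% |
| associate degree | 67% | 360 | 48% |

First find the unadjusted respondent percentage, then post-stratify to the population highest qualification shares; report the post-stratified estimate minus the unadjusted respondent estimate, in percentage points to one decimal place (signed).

+2.6 percentage points

Unadjusted (pooled respondent) estimate weights by respondent counts:
  (300/1020)×35.3 + (360/1020)×47.5 + (360/1020)×48 = 44.0882%
Post-stratifying to population shares instead:
  0.09×35.3 + 0.24×47.5 + 0.67×48 = 46.737%
Difference = 46.737 − 44.0882 = 2.6488 pp.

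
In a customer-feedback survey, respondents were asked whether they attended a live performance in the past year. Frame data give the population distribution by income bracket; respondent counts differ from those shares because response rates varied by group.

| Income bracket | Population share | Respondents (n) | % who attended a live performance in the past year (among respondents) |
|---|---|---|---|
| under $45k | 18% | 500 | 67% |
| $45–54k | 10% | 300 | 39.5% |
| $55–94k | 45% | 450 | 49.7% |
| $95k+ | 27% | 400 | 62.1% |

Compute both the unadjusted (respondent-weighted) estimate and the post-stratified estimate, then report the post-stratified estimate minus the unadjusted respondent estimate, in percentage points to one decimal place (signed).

-1.0 percentage points

Without adjustment, the pooled respondent share is:
  (500/1650)×67 + (300/1650)×39.5 + (450/1650)×49.7 + (400/1650)×62.1 = 56.0939%
Reweighting by population income bracket shares:
  0.18×67 + 0.1×39.5 + 0.45×49.7 + 0.27×62.1 = 55.142%
Difference = 55.142 − 56.0939 = -0.9519 pp.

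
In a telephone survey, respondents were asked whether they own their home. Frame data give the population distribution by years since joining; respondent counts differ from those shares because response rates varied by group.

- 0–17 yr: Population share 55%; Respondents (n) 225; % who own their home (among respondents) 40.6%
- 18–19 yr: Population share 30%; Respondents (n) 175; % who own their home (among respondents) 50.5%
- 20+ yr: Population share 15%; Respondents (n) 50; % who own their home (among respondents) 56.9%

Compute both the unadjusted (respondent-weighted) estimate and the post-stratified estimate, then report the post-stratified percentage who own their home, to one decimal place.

Unadjusted (pooled respondent) estimate weights by respondent counts:
  (225/450)×40.6 + (175/450)×50.5 + (50/450)×56.9 = 46.2611%
Post-stratified estimate weights by population shares:
  0.55×40.6 + 0.3×50.5 + 0.15×56.9 = 46.015%

46.0%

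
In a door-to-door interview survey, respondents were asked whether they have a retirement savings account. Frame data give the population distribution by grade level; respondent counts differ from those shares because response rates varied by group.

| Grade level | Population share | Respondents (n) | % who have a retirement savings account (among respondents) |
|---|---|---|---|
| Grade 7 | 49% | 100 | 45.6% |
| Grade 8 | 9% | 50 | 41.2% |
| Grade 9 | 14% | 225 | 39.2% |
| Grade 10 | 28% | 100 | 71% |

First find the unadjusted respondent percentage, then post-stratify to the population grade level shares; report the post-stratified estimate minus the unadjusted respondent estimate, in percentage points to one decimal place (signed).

Naive respondent-only estimate (weights = respondent counts):
  (100/475)×45.6 + (50/475)×41.2 + (225/475)×39.2 + (100/475)×71 = 47.4526%
Post-stratifying to population shares instead:
  0.49×45.6 + 0.09×41.2 + 0.14×39.2 + 0.28×71 = 51.42%
Difference = 51.42 − 47.4526 = 3.9674 pp.

+4.0 percentage points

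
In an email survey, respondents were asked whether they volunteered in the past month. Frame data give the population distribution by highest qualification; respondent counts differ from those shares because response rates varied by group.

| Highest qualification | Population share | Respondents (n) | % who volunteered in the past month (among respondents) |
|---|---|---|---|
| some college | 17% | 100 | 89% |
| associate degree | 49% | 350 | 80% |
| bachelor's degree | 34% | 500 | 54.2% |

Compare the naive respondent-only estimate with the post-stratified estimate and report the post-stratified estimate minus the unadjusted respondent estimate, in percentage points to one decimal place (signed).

Unadjusted (pooled respondent) estimate weights by respondent counts:
  (100/950)×89 + (350/950)×80 + (500/950)×54.2 = 67.3684%
Post-stratifying to population shares instead:
  0.17×89 + 0.49×80 + 0.34×54.2 = 72.758%
Difference = 72.758 − 67.3684 = 5.3896 pp.

+5.4 percentage points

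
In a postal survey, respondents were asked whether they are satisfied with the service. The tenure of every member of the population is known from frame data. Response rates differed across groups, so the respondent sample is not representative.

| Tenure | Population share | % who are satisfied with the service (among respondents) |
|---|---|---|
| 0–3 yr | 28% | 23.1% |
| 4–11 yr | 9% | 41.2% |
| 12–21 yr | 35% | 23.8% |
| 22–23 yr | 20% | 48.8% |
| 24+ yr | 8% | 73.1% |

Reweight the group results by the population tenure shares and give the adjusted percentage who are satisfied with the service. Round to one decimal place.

Reweight to the known tenure distribution:
  0–3 yr: 0.28 × 23.1 = 6.468
  4–11 yr: 0.09 × 41.2 = 3.708
  12–21 yr: 0.35 × 23.8 = 8.33
  22–23 yr: 0.2 × 48.8 = 9.76
  24+ yr: 0.08 × 73.1 = 5.848
Post-stratified estimate = 34.114 → 34.1%.

34.1%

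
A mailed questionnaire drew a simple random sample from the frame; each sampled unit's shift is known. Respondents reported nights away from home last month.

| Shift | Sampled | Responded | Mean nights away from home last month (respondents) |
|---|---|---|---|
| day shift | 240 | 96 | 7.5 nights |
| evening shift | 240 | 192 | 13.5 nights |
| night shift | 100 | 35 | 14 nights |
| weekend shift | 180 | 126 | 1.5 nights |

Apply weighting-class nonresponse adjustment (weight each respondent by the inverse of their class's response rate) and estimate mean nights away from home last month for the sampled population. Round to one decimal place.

Class response rates: day shift 96/240 = 40%, evening shift 192/240 = 80%, night shift 35/100 = 35%, weekend shift 126/180 = 70%.
With weight = n_sampled/n_responded per class, the weighted class total is n_sampled:
  day shift: 240 × 7.5 = 1800
  evening shift: 240 × 13.5 = 3240
  night shift: 100 × 14 = 1400
  weekend shift: 180 × 1.5 = 270
Adjusted estimate = 6710 / 760 = 8.82895 → 8.8.

8.8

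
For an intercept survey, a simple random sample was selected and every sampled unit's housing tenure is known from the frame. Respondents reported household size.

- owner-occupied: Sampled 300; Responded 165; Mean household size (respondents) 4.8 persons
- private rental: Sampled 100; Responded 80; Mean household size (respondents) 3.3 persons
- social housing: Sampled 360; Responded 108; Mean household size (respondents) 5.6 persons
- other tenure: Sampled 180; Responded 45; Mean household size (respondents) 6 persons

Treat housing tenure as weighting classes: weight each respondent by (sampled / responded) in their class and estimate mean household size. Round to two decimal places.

Response rates by class: owner-occupied 165/300 = 55%, private rental 80/100 = 80%, social housing 108/360 = 30%, other tenure 45/180 = 25%.
With weight = n_sampled/n_responded per class, the weighted class total is n_sampled:
  owner-occupied: 300 × 4.8 = 1440
  private rental: 100 × 3.3 = 330
  social housing: 360 × 5.6 = 2016
  other tenure: 180 × 6 = 1080
Adjusted estimate = 4866 / 940 = 5.1766 → 5.18.

5.18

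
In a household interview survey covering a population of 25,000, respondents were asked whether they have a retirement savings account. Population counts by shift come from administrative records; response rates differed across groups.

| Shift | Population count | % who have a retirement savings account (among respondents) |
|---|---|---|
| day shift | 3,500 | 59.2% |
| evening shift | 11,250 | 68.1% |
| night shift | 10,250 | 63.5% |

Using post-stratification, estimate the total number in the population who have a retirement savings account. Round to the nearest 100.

16,200

Estimated count per cell = population count × respondent percentage:
  day shift: 3,500 × 59.2% = 2072
  evening shift: 11,250 × 68.1% = 7661.25
  night shift: 10,250 × 63.5% = 6508.75
Estimated total = 16,242 → 16,200.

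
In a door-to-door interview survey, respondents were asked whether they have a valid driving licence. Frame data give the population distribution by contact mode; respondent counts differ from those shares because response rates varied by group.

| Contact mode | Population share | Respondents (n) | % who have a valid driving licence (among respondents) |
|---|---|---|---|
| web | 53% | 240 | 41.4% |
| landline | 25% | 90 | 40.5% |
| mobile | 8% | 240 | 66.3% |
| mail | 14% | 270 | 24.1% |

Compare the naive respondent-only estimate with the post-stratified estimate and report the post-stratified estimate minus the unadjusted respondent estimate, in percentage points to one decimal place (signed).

-2.1 percentage points

Naive respondent-only estimate (weights = respondent counts):
  (240/840)×41.4 + (90/840)×40.5 + (240/840)×66.3 + (270/840)×24.1 = 42.8571%
Post-stratifying to population shares instead:
  0.53×41.4 + 0.25×40.5 + 0.08×66.3 + 0.14×24.1 = 40.745%
Difference = 40.745 − 42.8571 = -2.1121 pp.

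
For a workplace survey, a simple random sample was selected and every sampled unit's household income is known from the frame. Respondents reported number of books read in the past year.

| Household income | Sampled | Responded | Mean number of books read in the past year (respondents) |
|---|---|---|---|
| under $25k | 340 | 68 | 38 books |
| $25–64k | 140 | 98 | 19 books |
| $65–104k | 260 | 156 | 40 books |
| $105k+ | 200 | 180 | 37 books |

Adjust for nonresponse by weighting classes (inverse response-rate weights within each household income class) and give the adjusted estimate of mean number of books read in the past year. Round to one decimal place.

Class response rates: under $25k 68/340 = 20%, $25–64k 98/140 = 70%, $65–104k 156/260 = 60%, $105k+ 180/200 = 90%.
Each respondent's weight = sampled/responded in their class; summing within a class gives n_sampled, so:
  under $25k: 340 × 38 = 12,920
  $25–64k: 140 × 19 = 2660
  $65–104k: 260 × 40 = 10,400
  $105k+: 200 × 37 = 7400
Adjusted estimate = 33,380 / 940 = 35.5106 → 35.5.

35.5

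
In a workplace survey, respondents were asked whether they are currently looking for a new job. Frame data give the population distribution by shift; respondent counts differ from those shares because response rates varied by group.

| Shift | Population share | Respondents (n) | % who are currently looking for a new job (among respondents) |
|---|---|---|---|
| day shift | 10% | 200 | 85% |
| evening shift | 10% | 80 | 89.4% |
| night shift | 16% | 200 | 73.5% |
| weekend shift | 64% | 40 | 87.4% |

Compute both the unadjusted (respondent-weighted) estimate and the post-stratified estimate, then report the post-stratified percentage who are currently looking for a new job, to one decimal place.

85.1%

Without adjustment, the pooled respondent share is:
  (200/520)×85 + (80/520)×89.4 + (200/520)×73.5 + (40/520)×87.4 = 81.4385%
Post-stratified estimate weights by population shares:
  0.1×85 + 0.1×89.4 + 0.16×73.5 + 0.64×87.4 = 85.136%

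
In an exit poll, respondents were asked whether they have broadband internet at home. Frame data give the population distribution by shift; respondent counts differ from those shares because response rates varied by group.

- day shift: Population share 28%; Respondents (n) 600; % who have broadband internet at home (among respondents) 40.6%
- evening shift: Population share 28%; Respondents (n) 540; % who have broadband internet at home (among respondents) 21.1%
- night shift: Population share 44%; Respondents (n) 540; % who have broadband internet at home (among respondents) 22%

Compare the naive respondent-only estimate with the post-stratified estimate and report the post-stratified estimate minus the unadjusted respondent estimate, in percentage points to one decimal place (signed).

-1.4 percentage points

Unadjusted (pooled respondent) estimate weights by respondent counts:
  (600/1680)×40.6 + (540/1680)×21.1 + (540/1680)×22 = 28.3536%
Post-stratifying to population shares instead:
  0.28×40.6 + 0.28×21.1 + 0.44×22 = 26.956%
Difference = 26.956 − 28.3536 = -1.3976 pp.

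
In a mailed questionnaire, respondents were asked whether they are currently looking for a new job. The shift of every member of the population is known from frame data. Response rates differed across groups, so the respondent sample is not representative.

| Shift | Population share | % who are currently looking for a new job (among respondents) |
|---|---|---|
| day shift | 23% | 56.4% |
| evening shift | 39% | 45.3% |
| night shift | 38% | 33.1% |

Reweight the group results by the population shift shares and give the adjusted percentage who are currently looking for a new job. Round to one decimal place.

Each cell contributes population-share × respondent value:
  day shift: 0.23 × 56.4 = 12.972
  evening shift: 0.39 × 45.3 = 17.667
  night shift: 0.38 × 33.1 = 12.578
Post-stratified estimate = 43.217 → 43.2%.

43.2%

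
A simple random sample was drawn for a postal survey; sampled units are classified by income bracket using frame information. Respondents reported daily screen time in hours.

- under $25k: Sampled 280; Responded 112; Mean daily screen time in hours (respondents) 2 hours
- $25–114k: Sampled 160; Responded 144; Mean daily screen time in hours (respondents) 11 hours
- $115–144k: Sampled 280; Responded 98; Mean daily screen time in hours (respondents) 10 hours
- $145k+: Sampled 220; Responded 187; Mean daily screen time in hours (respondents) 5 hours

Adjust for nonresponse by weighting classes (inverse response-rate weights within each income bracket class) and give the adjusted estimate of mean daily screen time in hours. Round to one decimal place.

Class response rates: under $25k 112/280 = 40%, $25–114k 144/160 = 90%, $115–144k 98/280 = 35%, $145k+ 187/220 = 85%.
With weight = n_sampled/n_responded per class, the weighted class total is n_sampled:
  under $25k: 280 × 2 = 560
  $25–114k: 160 × 11 = 1760
  $115–144k: 280 × 10 = 2800
  $145k+: 220 × 5 = 1100
Adjusted estimate = 6220 / 940 = 6.61702 → 6.6.

6.6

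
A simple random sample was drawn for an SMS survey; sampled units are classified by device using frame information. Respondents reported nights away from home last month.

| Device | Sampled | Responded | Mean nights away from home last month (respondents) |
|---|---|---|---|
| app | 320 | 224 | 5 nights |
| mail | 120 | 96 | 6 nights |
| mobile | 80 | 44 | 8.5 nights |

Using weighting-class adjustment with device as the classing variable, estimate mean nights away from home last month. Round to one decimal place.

5.8

Response rates by class: app 224/320 = 70%, mail 96/120 = 80%, mobile 44/80 = 55%.
Weighting each respondent by the inverse class response rate inflates each class back to its sampled size, so the class weight is n_sampled:
  app: 320 × 5 = 1600
  mail: 120 × 6 = 720
  mobile: 80 × 8.5 = 680
Adjusted estimate = 3000 / 520 = 5.76923 → 5.8.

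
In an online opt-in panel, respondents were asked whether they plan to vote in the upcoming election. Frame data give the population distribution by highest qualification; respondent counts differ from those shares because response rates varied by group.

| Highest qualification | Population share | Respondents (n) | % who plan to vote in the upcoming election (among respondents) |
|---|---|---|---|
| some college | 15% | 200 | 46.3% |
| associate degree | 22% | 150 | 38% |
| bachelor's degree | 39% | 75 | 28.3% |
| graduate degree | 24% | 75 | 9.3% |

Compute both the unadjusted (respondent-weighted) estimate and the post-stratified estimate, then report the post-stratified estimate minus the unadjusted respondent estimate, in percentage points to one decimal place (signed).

-7.0 percentage points

Without adjustment, the pooled respondent share is:
  (200/500)×46.3 + (150/500)×38 + (75/500)×28.3 + (75/500)×9.3 = 35.56%
Post-stratifying to population shares instead:
  0.15×46.3 + 0.22×38 + 0.39×28.3 + 0.24×9.3 = 28.574%
Difference = 28.574 − 35.56 = -6.986 pp.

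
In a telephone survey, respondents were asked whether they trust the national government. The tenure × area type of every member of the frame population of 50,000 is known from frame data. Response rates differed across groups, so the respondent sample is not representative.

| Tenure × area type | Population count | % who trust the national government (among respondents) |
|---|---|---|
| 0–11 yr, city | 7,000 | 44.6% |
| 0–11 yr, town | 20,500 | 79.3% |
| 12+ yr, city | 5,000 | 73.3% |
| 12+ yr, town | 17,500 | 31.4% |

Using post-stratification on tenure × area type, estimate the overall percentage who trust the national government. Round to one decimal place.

57.1%

Each cell contributes population-share × respondent value:
  0–11 yr, city: (7,000/50,000) × 44.6 = 6.244
  0–11 yr, town: (20,500/50,000) × 79.3 = 32.513
  12+ yr, city: (5,000/50,000) × 73.3 = 7.33
  12+ yr, town: (17,500/50,000) × 31.4 = 10.99
Post-stratified estimate = 57.077 → 57.1%.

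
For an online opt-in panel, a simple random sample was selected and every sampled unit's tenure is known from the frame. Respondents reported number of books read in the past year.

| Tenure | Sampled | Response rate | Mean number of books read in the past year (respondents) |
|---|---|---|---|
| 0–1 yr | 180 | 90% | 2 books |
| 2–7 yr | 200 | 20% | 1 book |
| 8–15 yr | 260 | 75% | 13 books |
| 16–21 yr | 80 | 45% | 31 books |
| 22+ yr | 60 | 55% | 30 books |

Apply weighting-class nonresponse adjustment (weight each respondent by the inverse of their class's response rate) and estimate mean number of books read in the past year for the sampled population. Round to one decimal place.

Each respondent's weight = sampled/responded in their class; summing within a class gives n_sampled, so:
  0–1 yr: 180 × 2 = 360
  2–7 yr: 200 × 1 = 200
  8–15 yr: 260 × 13 = 3380
  16–21 yr: 80 × 31 = 2480
  22+ yr: 60 × 30 = 1800
Adjusted estimate = 8220 / 780 = 10.5385 → 10.5.

10.5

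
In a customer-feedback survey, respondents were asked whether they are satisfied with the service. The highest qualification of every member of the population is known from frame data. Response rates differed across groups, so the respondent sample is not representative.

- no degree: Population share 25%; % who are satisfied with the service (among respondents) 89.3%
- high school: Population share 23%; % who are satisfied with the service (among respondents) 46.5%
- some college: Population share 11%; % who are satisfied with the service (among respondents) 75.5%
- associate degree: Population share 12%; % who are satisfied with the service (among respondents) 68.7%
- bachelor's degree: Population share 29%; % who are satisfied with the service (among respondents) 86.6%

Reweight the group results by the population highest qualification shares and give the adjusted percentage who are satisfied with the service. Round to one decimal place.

Weight each group's respondent value by its population share:
  no degree: 0.25 × 89.3 = 22.325
  high school: 0.23 × 46.5 = 10.695
  some college: 0.11 × 75.5 = 8.305
  associate degree: 0.12 × 68.7 = 8.244
  bachelor's degree: 0.29 × 86.6 = 25.114
Post-stratified estimate = 74.683 → 74.7%.

74.7%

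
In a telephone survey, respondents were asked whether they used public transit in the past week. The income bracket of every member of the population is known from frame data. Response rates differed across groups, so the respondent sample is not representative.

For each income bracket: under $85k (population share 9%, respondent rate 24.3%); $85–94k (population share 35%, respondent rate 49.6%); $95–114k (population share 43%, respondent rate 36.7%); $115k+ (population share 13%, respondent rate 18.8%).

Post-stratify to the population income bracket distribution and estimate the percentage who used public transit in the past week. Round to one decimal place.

37.8%

Weight each group's respondent value by its population share:
  under $85k: 0.09 × 24.3 = 2.187
  $85–94k: 0.35 × 49.6 = 17.36
  $95–114k: 0.43 × 36.7 = 15.781
  $115k+: 0.13 × 18.8 = 2.444
Post-stratified estimate = 37.772 → 37.8%.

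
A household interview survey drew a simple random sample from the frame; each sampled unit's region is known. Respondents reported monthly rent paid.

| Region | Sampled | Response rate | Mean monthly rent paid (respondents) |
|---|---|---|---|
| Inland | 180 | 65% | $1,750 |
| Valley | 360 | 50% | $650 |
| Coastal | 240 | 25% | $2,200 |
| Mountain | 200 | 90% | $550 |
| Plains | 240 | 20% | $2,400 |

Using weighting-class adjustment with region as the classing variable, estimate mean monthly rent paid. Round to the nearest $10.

$1,450

With weight = n_sampled/n_responded per class, the weighted class total is n_sampled:
  Inland: 180 × 1750 = 315,000
  Valley: 360 × 650 = 234,000
  Coastal: 240 × 2200 = 528,000
  Mountain: 200 × 550 = 110,000
  Plains: 240 × 2400 = 576,000
Adjusted estimate = 1,763,000 / 1,220 = 1445.08 → $1,450.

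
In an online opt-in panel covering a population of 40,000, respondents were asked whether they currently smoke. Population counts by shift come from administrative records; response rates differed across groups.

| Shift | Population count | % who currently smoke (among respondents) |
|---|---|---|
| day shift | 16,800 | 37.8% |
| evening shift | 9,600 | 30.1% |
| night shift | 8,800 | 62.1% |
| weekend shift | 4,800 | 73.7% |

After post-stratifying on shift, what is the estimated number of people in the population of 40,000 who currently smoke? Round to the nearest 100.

Estimated count per cell = population count × respondent percentage:
  day shift: 16,800 × 37.8% = 6350.4
  evening shift: 9,600 × 30.1% = 2889.6
  night shift: 8,800 × 62.1% = 5464.8
  weekend shift: 4,800 × 73.7% = 3537.6
Estimated total = 18242.4 → 18,200.

18,200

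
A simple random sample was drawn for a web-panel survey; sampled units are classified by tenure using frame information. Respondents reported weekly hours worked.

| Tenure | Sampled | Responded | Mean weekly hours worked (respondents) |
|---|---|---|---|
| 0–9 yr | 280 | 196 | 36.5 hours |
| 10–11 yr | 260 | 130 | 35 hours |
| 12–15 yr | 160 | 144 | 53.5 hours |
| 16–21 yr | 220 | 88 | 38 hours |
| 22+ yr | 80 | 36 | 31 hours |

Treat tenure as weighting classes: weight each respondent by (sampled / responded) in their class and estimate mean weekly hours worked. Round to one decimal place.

Response rates by class: 0–9 yr 196/280 = 70%, 10–11 yr 130/260 = 50%, 12–15 yr 144/160 = 90%, 16–21 yr 88/220 = 40%, 22+ yr 36/80 = 45%.
Each respondent's weight = sampled/responded in their class; summing within a class gives n_sampled, so:
  0–9 yr: 280 × 36.5 = 10,220
  10–11 yr: 260 × 35 = 9100
  12–15 yr: 160 × 53.5 = 8560
  16–21 yr: 220 × 38 = 8360
  22+ yr: 80 × 31 = 2480
Adjusted estimate = 38,720 / 1,000 = 38.72 → 38.7.

38.7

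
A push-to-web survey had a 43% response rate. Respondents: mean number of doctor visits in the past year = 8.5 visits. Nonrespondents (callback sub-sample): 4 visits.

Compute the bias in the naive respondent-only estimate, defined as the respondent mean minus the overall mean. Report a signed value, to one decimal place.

Nonresponse fraction = 1 − 0.43 = 0.57.
Bias = (nonresponse fraction) × (respondent mean − nonrespondent mean)
     = 0.57 × (8.5 − 4) = 0.57 × 4.5 = 2.565.

+2.6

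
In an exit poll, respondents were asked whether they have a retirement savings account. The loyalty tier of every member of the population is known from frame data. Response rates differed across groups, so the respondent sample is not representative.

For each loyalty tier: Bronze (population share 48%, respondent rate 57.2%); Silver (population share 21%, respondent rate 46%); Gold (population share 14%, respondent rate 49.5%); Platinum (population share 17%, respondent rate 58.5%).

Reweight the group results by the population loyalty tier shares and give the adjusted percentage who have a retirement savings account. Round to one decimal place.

54.0%

Post-stratification weights by population share, not respondent share:
  Bronze: 0.48 × 57.2 = 27.456
  Silver: 0.21 × 46 = 9.66
  Gold: 0.14 × 49.5 = 6.93
  Platinum: 0.17 × 58.5 = 9.945
Post-stratified estimate = 53.991 → 54.0%.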